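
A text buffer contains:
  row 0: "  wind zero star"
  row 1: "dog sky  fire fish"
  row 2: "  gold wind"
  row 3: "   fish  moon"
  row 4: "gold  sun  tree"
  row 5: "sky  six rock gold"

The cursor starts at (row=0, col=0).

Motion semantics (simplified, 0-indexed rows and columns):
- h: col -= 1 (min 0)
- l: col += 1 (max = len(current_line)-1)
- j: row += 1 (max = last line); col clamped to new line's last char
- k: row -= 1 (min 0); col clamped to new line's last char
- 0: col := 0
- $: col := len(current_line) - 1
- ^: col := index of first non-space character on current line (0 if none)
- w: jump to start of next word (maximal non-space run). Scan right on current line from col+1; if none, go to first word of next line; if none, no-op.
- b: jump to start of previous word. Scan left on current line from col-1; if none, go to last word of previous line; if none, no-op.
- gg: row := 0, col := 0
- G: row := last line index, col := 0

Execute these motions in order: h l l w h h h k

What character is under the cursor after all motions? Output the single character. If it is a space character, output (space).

After 1 (h): row=0 col=0 char='_'
After 2 (l): row=0 col=1 char='_'
After 3 (l): row=0 col=2 char='w'
After 4 (w): row=0 col=7 char='z'
After 5 (h): row=0 col=6 char='_'
After 6 (h): row=0 col=5 char='d'
After 7 (h): row=0 col=4 char='n'
After 8 (k): row=0 col=4 char='n'

Answer: n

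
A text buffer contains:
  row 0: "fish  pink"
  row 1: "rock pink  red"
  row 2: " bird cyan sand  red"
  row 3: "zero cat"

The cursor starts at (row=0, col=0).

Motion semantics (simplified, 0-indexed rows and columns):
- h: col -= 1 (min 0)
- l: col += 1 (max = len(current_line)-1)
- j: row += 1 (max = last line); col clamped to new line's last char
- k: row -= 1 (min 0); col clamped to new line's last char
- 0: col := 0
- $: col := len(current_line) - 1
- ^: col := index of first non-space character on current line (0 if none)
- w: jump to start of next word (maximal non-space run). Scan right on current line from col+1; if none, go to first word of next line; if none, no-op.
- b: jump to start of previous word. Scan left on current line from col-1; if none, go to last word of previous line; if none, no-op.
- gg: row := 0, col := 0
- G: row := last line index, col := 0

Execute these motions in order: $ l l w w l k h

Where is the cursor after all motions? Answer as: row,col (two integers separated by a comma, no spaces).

Answer: 0,5

Derivation:
After 1 ($): row=0 col=9 char='k'
After 2 (l): row=0 col=9 char='k'
After 3 (l): row=0 col=9 char='k'
After 4 (w): row=1 col=0 char='r'
After 5 (w): row=1 col=5 char='p'
After 6 (l): row=1 col=6 char='i'
After 7 (k): row=0 col=6 char='p'
After 8 (h): row=0 col=5 char='_'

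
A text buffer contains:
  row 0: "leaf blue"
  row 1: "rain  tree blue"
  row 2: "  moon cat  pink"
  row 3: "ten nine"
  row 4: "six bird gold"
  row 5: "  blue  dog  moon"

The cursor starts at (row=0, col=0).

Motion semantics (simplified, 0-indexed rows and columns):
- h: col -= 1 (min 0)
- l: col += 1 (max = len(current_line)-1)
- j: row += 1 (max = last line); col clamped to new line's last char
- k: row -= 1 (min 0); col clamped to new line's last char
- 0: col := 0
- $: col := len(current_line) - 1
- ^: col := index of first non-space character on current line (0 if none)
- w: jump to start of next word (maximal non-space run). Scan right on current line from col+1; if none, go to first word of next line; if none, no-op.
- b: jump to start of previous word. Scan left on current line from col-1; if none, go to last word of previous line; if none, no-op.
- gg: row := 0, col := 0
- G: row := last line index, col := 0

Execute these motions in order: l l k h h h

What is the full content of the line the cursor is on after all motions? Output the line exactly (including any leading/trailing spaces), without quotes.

Answer: leaf blue

Derivation:
After 1 (l): row=0 col=1 char='e'
After 2 (l): row=0 col=2 char='a'
After 3 (k): row=0 col=2 char='a'
After 4 (h): row=0 col=1 char='e'
After 5 (h): row=0 col=0 char='l'
After 6 (h): row=0 col=0 char='l'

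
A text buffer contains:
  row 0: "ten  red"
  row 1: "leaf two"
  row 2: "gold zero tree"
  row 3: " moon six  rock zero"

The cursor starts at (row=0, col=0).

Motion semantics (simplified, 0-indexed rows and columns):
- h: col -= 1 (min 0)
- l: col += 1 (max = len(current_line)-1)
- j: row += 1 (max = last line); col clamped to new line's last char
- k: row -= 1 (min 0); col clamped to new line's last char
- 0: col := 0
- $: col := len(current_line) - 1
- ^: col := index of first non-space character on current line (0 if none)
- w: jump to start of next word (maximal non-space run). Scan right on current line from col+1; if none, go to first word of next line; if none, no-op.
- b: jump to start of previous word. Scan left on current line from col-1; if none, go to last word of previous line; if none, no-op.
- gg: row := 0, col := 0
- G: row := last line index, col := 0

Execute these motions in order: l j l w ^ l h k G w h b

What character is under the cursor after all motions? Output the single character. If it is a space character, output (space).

Answer: t

Derivation:
After 1 (l): row=0 col=1 char='e'
After 2 (j): row=1 col=1 char='e'
After 3 (l): row=1 col=2 char='a'
After 4 (w): row=1 col=5 char='t'
After 5 (^): row=1 col=0 char='l'
After 6 (l): row=1 col=1 char='e'
After 7 (h): row=1 col=0 char='l'
After 8 (k): row=0 col=0 char='t'
After 9 (G): row=3 col=0 char='_'
After 10 (w): row=3 col=1 char='m'
After 11 (h): row=3 col=0 char='_'
After 12 (b): row=2 col=10 char='t'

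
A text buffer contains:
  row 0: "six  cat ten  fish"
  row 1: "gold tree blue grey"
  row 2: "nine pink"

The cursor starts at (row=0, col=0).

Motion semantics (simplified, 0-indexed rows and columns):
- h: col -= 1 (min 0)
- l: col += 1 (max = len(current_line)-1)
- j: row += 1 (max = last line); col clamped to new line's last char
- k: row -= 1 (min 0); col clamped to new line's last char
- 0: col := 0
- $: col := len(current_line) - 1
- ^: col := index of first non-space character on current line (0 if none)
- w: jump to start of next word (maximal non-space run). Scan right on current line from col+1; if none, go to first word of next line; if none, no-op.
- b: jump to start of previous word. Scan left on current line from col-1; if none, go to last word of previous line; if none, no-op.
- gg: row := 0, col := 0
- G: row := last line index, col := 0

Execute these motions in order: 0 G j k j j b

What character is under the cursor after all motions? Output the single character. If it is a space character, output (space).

Answer: g

Derivation:
After 1 (0): row=0 col=0 char='s'
After 2 (G): row=2 col=0 char='n'
After 3 (j): row=2 col=0 char='n'
After 4 (k): row=1 col=0 char='g'
After 5 (j): row=2 col=0 char='n'
After 6 (j): row=2 col=0 char='n'
After 7 (b): row=1 col=15 char='g'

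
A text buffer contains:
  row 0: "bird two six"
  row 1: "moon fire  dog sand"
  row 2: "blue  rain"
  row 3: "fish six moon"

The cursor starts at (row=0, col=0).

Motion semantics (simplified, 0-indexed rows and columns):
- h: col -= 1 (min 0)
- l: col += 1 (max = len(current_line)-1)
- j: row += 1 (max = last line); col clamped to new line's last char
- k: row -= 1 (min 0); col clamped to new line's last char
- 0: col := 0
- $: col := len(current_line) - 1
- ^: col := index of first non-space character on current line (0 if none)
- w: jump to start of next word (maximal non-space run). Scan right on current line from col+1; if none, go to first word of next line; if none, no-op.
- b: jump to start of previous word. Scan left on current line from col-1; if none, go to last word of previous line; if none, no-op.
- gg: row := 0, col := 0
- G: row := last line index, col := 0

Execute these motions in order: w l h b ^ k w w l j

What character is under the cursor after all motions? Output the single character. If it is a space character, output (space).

Answer: (space)

Derivation:
After 1 (w): row=0 col=5 char='t'
After 2 (l): row=0 col=6 char='w'
After 3 (h): row=0 col=5 char='t'
After 4 (b): row=0 col=0 char='b'
After 5 (^): row=0 col=0 char='b'
After 6 (k): row=0 col=0 char='b'
After 7 (w): row=0 col=5 char='t'
After 8 (w): row=0 col=9 char='s'
After 9 (l): row=0 col=10 char='i'
After 10 (j): row=1 col=10 char='_'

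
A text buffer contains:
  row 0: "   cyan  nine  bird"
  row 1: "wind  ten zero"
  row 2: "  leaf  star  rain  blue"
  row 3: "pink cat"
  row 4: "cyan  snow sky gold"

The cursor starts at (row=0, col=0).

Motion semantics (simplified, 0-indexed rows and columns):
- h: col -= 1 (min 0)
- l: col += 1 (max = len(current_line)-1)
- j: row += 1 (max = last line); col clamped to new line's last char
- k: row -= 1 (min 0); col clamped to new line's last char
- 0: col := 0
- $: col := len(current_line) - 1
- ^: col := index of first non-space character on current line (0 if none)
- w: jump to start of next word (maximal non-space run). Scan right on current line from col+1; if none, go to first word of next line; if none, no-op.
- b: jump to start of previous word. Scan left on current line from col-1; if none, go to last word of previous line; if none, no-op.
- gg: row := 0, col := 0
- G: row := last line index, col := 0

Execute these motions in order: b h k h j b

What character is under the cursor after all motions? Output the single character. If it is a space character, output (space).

After 1 (b): row=0 col=0 char='_'
After 2 (h): row=0 col=0 char='_'
After 3 (k): row=0 col=0 char='_'
After 4 (h): row=0 col=0 char='_'
After 5 (j): row=1 col=0 char='w'
After 6 (b): row=0 col=15 char='b'

Answer: b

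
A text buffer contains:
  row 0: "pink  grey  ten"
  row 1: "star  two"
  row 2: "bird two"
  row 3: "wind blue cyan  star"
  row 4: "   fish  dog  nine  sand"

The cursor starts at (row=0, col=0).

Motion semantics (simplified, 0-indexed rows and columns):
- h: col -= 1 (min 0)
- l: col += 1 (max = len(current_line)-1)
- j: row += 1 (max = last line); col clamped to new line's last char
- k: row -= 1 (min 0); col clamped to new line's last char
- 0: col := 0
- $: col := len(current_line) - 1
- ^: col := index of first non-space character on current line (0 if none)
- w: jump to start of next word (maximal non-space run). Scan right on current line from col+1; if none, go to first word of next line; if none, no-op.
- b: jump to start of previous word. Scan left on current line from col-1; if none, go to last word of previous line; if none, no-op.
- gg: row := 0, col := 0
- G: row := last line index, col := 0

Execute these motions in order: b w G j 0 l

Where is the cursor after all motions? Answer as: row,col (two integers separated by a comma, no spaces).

Answer: 4,1

Derivation:
After 1 (b): row=0 col=0 char='p'
After 2 (w): row=0 col=6 char='g'
After 3 (G): row=4 col=0 char='_'
After 4 (j): row=4 col=0 char='_'
After 5 (0): row=4 col=0 char='_'
After 6 (l): row=4 col=1 char='_'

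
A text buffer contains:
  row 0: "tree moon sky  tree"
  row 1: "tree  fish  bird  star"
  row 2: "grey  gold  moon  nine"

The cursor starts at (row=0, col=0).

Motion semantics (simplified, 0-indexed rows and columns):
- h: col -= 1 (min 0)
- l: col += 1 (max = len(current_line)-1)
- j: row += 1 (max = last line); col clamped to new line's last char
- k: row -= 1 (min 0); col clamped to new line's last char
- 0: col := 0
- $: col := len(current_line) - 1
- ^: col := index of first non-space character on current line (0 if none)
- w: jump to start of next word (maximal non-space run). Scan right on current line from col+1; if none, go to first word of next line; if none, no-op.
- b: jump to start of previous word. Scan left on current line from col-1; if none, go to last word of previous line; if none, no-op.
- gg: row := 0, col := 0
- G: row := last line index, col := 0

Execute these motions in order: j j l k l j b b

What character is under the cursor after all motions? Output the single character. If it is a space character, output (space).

Answer: s

Derivation:
After 1 (j): row=1 col=0 char='t'
After 2 (j): row=2 col=0 char='g'
After 3 (l): row=2 col=1 char='r'
After 4 (k): row=1 col=1 char='r'
After 5 (l): row=1 col=2 char='e'
After 6 (j): row=2 col=2 char='e'
After 7 (b): row=2 col=0 char='g'
After 8 (b): row=1 col=18 char='s'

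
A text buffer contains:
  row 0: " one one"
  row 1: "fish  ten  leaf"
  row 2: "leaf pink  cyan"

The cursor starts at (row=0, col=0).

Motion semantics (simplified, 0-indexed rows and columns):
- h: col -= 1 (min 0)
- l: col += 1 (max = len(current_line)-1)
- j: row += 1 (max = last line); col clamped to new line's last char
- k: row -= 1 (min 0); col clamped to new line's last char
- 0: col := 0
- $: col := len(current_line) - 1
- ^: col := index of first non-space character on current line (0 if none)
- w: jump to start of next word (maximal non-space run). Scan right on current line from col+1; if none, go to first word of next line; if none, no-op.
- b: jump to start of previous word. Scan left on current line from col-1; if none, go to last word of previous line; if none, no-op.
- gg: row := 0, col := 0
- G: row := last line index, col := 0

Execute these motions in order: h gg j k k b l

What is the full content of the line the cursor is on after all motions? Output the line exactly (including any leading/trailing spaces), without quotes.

Answer:  one one

Derivation:
After 1 (h): row=0 col=0 char='_'
After 2 (gg): row=0 col=0 char='_'
After 3 (j): row=1 col=0 char='f'
After 4 (k): row=0 col=0 char='_'
After 5 (k): row=0 col=0 char='_'
After 6 (b): row=0 col=0 char='_'
After 7 (l): row=0 col=1 char='o'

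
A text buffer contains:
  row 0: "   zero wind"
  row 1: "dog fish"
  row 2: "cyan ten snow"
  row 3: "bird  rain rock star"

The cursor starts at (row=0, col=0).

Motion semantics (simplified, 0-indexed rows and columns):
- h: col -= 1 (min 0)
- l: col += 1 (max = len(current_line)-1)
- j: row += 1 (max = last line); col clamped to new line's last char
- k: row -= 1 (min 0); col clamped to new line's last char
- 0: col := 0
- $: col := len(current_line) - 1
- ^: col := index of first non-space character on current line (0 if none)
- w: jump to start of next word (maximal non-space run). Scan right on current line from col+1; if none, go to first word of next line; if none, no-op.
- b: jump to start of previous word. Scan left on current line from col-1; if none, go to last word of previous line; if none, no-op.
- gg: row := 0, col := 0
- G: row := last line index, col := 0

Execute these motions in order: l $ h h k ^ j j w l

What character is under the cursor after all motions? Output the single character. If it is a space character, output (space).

After 1 (l): row=0 col=1 char='_'
After 2 ($): row=0 col=11 char='d'
After 3 (h): row=0 col=10 char='n'
After 4 (h): row=0 col=9 char='i'
After 5 (k): row=0 col=9 char='i'
After 6 (^): row=0 col=3 char='z'
After 7 (j): row=1 col=3 char='_'
After 8 (j): row=2 col=3 char='n'
After 9 (w): row=2 col=5 char='t'
After 10 (l): row=2 col=6 char='e'

Answer: e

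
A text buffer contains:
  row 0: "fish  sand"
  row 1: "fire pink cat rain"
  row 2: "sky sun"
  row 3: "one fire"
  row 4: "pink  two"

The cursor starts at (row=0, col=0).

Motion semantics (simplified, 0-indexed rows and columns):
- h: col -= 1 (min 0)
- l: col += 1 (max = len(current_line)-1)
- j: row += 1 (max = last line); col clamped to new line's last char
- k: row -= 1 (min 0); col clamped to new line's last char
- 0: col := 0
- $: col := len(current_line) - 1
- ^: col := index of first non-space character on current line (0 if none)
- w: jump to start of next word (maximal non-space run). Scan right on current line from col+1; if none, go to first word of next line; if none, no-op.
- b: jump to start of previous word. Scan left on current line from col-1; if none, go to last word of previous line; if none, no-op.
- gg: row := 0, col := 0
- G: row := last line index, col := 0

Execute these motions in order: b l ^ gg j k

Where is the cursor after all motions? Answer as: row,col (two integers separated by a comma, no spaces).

After 1 (b): row=0 col=0 char='f'
After 2 (l): row=0 col=1 char='i'
After 3 (^): row=0 col=0 char='f'
After 4 (gg): row=0 col=0 char='f'
After 5 (j): row=1 col=0 char='f'
After 6 (k): row=0 col=0 char='f'

Answer: 0,0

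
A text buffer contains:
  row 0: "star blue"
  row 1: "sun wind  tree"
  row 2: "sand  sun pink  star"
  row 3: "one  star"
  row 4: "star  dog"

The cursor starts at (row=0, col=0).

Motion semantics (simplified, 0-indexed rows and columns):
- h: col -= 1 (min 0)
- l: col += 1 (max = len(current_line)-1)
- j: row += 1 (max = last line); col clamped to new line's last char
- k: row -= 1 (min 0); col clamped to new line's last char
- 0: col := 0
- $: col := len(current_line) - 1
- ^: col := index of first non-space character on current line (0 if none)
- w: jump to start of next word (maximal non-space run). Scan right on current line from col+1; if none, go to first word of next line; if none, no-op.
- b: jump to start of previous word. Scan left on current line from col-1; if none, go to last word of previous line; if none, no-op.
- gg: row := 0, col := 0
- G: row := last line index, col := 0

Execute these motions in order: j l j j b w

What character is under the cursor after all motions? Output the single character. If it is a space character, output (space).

Answer: s

Derivation:
After 1 (j): row=1 col=0 char='s'
After 2 (l): row=1 col=1 char='u'
After 3 (j): row=2 col=1 char='a'
After 4 (j): row=3 col=1 char='n'
After 5 (b): row=3 col=0 char='o'
After 6 (w): row=3 col=5 char='s'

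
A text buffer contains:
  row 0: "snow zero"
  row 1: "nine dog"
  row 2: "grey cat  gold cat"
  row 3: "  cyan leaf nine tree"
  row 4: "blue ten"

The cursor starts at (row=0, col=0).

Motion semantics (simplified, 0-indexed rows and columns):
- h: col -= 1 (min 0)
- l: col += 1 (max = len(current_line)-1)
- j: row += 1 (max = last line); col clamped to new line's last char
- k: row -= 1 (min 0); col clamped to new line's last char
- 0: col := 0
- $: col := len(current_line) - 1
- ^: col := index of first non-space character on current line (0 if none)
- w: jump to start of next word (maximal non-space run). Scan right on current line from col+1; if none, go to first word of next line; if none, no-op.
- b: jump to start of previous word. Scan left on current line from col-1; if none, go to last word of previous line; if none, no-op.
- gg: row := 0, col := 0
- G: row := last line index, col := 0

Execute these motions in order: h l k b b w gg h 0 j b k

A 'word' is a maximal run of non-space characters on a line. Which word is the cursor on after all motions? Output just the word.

After 1 (h): row=0 col=0 char='s'
After 2 (l): row=0 col=1 char='n'
After 3 (k): row=0 col=1 char='n'
After 4 (b): row=0 col=0 char='s'
After 5 (b): row=0 col=0 char='s'
After 6 (w): row=0 col=5 char='z'
After 7 (gg): row=0 col=0 char='s'
After 8 (h): row=0 col=0 char='s'
After 9 (0): row=0 col=0 char='s'
After 10 (j): row=1 col=0 char='n'
After 11 (b): row=0 col=5 char='z'
After 12 (k): row=0 col=5 char='z'

Answer: zero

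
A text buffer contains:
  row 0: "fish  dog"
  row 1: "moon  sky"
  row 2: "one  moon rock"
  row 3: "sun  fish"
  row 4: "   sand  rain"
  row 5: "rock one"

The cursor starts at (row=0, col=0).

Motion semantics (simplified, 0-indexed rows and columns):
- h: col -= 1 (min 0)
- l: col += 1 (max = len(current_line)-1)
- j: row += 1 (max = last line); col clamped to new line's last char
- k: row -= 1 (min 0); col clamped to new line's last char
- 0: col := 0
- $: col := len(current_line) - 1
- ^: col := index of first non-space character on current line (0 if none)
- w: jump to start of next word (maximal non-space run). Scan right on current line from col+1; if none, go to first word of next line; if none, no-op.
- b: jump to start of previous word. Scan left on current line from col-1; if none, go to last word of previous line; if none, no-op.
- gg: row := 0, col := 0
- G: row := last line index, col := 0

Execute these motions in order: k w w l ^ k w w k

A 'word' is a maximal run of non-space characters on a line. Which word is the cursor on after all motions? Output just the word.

After 1 (k): row=0 col=0 char='f'
After 2 (w): row=0 col=6 char='d'
After 3 (w): row=1 col=0 char='m'
After 4 (l): row=1 col=1 char='o'
After 5 (^): row=1 col=0 char='m'
After 6 (k): row=0 col=0 char='f'
After 7 (w): row=0 col=6 char='d'
After 8 (w): row=1 col=0 char='m'
After 9 (k): row=0 col=0 char='f'

Answer: fish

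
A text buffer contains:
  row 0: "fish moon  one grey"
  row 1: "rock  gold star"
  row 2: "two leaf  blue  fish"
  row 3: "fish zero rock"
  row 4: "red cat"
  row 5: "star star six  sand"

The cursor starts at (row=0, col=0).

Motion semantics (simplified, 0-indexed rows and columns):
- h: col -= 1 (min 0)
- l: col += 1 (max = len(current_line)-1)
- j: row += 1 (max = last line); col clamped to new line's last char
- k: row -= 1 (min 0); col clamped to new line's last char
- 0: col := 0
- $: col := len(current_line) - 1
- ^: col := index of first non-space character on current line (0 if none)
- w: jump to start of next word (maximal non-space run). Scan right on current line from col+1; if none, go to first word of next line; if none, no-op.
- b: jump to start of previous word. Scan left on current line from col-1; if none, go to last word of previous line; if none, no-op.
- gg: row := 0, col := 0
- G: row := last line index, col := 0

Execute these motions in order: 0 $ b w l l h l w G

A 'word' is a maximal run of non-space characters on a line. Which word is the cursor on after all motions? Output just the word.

After 1 (0): row=0 col=0 char='f'
After 2 ($): row=0 col=18 char='y'
After 3 (b): row=0 col=15 char='g'
After 4 (w): row=1 col=0 char='r'
After 5 (l): row=1 col=1 char='o'
After 6 (l): row=1 col=2 char='c'
After 7 (h): row=1 col=1 char='o'
After 8 (l): row=1 col=2 char='c'
After 9 (w): row=1 col=6 char='g'
After 10 (G): row=5 col=0 char='s'

Answer: star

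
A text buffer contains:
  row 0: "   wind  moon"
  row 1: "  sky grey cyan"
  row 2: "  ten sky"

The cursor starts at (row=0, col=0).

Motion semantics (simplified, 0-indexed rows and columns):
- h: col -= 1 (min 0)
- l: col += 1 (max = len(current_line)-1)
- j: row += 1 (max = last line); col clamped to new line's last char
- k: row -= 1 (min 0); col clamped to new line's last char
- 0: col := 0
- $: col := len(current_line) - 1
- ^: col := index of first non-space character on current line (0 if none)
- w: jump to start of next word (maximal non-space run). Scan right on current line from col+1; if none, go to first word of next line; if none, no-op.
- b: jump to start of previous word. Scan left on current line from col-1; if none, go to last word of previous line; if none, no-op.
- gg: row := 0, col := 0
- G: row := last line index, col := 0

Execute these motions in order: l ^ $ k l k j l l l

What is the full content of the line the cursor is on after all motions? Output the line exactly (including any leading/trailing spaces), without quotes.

Answer:   sky grey cyan

Derivation:
After 1 (l): row=0 col=1 char='_'
After 2 (^): row=0 col=3 char='w'
After 3 ($): row=0 col=12 char='n'
After 4 (k): row=0 col=12 char='n'
After 5 (l): row=0 col=12 char='n'
After 6 (k): row=0 col=12 char='n'
After 7 (j): row=1 col=12 char='y'
After 8 (l): row=1 col=13 char='a'
After 9 (l): row=1 col=14 char='n'
After 10 (l): row=1 col=14 char='n'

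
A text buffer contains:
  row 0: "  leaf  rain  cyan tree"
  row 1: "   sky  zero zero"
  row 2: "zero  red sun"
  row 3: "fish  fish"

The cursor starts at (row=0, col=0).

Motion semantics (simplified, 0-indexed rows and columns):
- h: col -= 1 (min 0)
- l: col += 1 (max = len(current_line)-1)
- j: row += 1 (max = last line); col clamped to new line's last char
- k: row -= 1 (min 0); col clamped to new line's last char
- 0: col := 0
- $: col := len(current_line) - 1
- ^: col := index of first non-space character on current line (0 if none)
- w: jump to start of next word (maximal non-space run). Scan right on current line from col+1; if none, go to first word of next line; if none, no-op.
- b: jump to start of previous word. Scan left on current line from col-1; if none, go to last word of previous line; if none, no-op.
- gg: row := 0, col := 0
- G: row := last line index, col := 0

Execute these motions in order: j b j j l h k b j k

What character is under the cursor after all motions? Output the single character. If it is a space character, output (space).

After 1 (j): row=1 col=0 char='_'
After 2 (b): row=0 col=19 char='t'
After 3 (j): row=1 col=16 char='o'
After 4 (j): row=2 col=12 char='n'
After 5 (l): row=2 col=12 char='n'
After 6 (h): row=2 col=11 char='u'
After 7 (k): row=1 col=11 char='o'
After 8 (b): row=1 col=8 char='z'
After 9 (j): row=2 col=8 char='d'
After 10 (k): row=1 col=8 char='z'

Answer: z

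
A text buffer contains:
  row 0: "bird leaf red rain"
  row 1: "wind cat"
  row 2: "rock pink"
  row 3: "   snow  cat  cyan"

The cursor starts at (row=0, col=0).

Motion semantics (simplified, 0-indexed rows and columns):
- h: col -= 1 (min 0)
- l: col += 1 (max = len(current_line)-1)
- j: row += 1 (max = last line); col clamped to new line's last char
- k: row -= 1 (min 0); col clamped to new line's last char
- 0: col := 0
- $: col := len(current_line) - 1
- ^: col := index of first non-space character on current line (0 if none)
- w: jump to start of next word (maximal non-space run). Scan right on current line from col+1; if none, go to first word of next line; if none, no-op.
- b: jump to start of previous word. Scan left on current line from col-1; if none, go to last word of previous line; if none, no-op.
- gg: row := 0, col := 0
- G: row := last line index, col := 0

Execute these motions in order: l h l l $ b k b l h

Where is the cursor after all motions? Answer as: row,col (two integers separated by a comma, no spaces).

After 1 (l): row=0 col=1 char='i'
After 2 (h): row=0 col=0 char='b'
After 3 (l): row=0 col=1 char='i'
After 4 (l): row=0 col=2 char='r'
After 5 ($): row=0 col=17 char='n'
After 6 (b): row=0 col=14 char='r'
After 7 (k): row=0 col=14 char='r'
After 8 (b): row=0 col=10 char='r'
After 9 (l): row=0 col=11 char='e'
After 10 (h): row=0 col=10 char='r'

Answer: 0,10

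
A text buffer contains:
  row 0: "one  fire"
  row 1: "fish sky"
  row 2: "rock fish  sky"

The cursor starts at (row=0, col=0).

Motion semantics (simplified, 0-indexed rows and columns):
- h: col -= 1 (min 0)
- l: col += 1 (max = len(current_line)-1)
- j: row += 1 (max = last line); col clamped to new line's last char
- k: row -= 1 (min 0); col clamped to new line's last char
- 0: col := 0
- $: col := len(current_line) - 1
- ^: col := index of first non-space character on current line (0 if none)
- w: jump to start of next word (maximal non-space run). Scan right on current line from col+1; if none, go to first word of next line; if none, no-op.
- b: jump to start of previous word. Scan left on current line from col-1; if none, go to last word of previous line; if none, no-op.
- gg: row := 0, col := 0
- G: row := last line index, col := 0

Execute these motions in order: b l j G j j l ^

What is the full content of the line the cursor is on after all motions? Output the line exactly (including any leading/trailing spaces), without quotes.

Answer: rock fish  sky

Derivation:
After 1 (b): row=0 col=0 char='o'
After 2 (l): row=0 col=1 char='n'
After 3 (j): row=1 col=1 char='i'
After 4 (G): row=2 col=0 char='r'
After 5 (j): row=2 col=0 char='r'
After 6 (j): row=2 col=0 char='r'
After 7 (l): row=2 col=1 char='o'
After 8 (^): row=2 col=0 char='r'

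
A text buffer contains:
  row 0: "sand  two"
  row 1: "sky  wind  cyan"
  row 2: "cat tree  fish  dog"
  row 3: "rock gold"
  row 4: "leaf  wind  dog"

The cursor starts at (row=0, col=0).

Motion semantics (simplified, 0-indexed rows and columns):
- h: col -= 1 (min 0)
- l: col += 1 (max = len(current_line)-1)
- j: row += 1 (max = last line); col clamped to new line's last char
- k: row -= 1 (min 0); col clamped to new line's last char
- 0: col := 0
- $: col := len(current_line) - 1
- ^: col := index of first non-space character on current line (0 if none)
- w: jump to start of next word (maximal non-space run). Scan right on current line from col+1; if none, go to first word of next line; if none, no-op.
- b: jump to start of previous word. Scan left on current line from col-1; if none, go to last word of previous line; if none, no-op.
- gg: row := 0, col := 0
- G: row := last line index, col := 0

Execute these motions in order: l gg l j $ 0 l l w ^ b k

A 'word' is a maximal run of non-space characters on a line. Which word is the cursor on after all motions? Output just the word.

Answer: two

Derivation:
After 1 (l): row=0 col=1 char='a'
After 2 (gg): row=0 col=0 char='s'
After 3 (l): row=0 col=1 char='a'
After 4 (j): row=1 col=1 char='k'
After 5 ($): row=1 col=14 char='n'
After 6 (0): row=1 col=0 char='s'
After 7 (l): row=1 col=1 char='k'
After 8 (l): row=1 col=2 char='y'
After 9 (w): row=1 col=5 char='w'
After 10 (^): row=1 col=0 char='s'
After 11 (b): row=0 col=6 char='t'
After 12 (k): row=0 col=6 char='t'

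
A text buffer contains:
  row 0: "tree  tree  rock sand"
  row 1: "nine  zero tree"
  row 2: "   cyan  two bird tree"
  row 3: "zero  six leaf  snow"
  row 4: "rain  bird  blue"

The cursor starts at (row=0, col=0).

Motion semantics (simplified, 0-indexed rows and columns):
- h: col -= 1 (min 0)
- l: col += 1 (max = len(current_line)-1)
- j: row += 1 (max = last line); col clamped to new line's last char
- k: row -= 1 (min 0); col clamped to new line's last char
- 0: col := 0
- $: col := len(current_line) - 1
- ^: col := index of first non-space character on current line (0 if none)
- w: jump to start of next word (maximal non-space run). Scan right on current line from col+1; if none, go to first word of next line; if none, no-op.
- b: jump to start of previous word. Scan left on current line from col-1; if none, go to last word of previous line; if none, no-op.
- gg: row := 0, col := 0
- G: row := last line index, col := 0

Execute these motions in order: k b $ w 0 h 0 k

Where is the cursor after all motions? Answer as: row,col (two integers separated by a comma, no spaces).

Answer: 0,0

Derivation:
After 1 (k): row=0 col=0 char='t'
After 2 (b): row=0 col=0 char='t'
After 3 ($): row=0 col=20 char='d'
After 4 (w): row=1 col=0 char='n'
After 5 (0): row=1 col=0 char='n'
After 6 (h): row=1 col=0 char='n'
After 7 (0): row=1 col=0 char='n'
After 8 (k): row=0 col=0 char='t'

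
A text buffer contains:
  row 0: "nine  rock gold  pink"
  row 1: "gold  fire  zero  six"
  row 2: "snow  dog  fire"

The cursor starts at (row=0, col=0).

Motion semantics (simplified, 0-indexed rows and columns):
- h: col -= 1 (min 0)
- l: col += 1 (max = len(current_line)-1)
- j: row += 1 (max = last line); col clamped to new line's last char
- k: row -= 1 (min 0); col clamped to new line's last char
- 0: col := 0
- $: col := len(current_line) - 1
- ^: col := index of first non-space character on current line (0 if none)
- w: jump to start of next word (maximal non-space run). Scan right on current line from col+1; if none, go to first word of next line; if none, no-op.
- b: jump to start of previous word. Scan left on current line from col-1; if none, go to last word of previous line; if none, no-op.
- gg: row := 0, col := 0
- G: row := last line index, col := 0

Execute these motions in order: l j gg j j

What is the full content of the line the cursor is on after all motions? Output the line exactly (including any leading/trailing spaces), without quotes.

Answer: snow  dog  fire

Derivation:
After 1 (l): row=0 col=1 char='i'
After 2 (j): row=1 col=1 char='o'
After 3 (gg): row=0 col=0 char='n'
After 4 (j): row=1 col=0 char='g'
After 5 (j): row=2 col=0 char='s'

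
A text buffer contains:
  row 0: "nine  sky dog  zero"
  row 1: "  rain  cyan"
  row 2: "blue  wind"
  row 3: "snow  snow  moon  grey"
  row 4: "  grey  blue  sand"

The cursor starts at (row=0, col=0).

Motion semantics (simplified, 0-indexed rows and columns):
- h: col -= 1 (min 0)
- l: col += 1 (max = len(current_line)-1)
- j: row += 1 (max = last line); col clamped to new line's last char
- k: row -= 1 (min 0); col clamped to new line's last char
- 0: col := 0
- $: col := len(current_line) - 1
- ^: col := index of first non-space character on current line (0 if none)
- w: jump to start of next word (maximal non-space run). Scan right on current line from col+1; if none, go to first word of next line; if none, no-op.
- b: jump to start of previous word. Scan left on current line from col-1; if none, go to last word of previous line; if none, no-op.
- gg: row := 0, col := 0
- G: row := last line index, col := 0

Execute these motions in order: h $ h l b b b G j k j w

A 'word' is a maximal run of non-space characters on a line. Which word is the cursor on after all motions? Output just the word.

After 1 (h): row=0 col=0 char='n'
After 2 ($): row=0 col=18 char='o'
After 3 (h): row=0 col=17 char='r'
After 4 (l): row=0 col=18 char='o'
After 5 (b): row=0 col=15 char='z'
After 6 (b): row=0 col=10 char='d'
After 7 (b): row=0 col=6 char='s'
After 8 (G): row=4 col=0 char='_'
After 9 (j): row=4 col=0 char='_'
After 10 (k): row=3 col=0 char='s'
After 11 (j): row=4 col=0 char='_'
After 12 (w): row=4 col=2 char='g'

Answer: grey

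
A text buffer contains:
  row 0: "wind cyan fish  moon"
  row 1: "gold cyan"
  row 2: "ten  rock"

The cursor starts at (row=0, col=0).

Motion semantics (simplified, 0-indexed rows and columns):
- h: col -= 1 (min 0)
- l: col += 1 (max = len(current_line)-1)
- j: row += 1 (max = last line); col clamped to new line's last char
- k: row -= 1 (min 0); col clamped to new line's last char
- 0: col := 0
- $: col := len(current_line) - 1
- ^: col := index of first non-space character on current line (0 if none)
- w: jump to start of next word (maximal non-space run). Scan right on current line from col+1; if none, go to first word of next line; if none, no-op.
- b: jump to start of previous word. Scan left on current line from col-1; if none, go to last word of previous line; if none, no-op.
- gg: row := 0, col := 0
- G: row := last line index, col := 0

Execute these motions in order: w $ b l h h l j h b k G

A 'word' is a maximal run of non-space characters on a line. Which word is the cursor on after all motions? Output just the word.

Answer: ten

Derivation:
After 1 (w): row=0 col=5 char='c'
After 2 ($): row=0 col=19 char='n'
After 3 (b): row=0 col=16 char='m'
After 4 (l): row=0 col=17 char='o'
After 5 (h): row=0 col=16 char='m'
After 6 (h): row=0 col=15 char='_'
After 7 (l): row=0 col=16 char='m'
After 8 (j): row=1 col=8 char='n'
After 9 (h): row=1 col=7 char='a'
After 10 (b): row=1 col=5 char='c'
After 11 (k): row=0 col=5 char='c'
After 12 (G): row=2 col=0 char='t'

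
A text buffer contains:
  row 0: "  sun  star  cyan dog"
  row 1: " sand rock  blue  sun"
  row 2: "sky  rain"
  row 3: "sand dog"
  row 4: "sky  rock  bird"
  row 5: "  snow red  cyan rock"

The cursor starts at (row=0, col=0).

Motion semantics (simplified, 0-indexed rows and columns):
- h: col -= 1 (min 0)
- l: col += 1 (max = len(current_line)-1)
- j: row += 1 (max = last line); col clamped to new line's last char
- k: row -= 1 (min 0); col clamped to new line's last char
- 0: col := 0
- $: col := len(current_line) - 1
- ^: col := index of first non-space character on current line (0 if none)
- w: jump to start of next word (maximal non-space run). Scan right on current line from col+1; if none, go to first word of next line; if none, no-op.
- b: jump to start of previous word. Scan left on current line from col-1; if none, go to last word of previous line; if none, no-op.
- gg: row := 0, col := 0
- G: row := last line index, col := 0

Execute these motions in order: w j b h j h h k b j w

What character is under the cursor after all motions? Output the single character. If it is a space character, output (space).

Answer: s

Derivation:
After 1 (w): row=0 col=2 char='s'
After 2 (j): row=1 col=2 char='a'
After 3 (b): row=1 col=1 char='s'
After 4 (h): row=1 col=0 char='_'
After 5 (j): row=2 col=0 char='s'
After 6 (h): row=2 col=0 char='s'
After 7 (h): row=2 col=0 char='s'
After 8 (k): row=1 col=0 char='_'
After 9 (b): row=0 col=18 char='d'
After 10 (j): row=1 col=18 char='s'
After 11 (w): row=2 col=0 char='s'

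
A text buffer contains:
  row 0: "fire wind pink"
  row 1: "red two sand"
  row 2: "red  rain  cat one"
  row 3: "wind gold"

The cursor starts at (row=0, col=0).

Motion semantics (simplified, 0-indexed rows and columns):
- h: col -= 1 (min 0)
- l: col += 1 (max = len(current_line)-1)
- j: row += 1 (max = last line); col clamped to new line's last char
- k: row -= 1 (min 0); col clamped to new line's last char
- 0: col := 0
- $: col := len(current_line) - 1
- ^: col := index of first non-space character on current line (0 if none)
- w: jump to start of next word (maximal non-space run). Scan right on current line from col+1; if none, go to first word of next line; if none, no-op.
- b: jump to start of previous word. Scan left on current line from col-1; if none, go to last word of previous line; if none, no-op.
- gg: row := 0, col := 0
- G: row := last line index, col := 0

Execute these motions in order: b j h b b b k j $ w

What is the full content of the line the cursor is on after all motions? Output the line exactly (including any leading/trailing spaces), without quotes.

Answer: red  rain  cat one

Derivation:
After 1 (b): row=0 col=0 char='f'
After 2 (j): row=1 col=0 char='r'
After 3 (h): row=1 col=0 char='r'
After 4 (b): row=0 col=10 char='p'
After 5 (b): row=0 col=5 char='w'
After 6 (b): row=0 col=0 char='f'
After 7 (k): row=0 col=0 char='f'
After 8 (j): row=1 col=0 char='r'
After 9 ($): row=1 col=11 char='d'
After 10 (w): row=2 col=0 char='r'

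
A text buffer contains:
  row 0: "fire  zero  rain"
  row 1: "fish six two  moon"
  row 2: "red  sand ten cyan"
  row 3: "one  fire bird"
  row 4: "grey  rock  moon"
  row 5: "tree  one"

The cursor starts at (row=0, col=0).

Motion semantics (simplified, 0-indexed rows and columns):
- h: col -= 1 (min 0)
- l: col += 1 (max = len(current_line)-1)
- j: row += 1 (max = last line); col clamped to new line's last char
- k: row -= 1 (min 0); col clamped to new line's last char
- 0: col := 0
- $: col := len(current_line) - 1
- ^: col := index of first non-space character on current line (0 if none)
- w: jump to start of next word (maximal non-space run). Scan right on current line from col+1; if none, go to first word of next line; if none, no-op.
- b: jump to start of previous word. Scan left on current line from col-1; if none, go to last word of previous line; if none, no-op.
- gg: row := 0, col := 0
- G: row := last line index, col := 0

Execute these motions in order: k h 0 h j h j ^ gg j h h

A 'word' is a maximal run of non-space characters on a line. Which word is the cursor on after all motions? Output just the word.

Answer: fish

Derivation:
After 1 (k): row=0 col=0 char='f'
After 2 (h): row=0 col=0 char='f'
After 3 (0): row=0 col=0 char='f'
After 4 (h): row=0 col=0 char='f'
After 5 (j): row=1 col=0 char='f'
After 6 (h): row=1 col=0 char='f'
After 7 (j): row=2 col=0 char='r'
After 8 (^): row=2 col=0 char='r'
After 9 (gg): row=0 col=0 char='f'
After 10 (j): row=1 col=0 char='f'
After 11 (h): row=1 col=0 char='f'
After 12 (h): row=1 col=0 char='f'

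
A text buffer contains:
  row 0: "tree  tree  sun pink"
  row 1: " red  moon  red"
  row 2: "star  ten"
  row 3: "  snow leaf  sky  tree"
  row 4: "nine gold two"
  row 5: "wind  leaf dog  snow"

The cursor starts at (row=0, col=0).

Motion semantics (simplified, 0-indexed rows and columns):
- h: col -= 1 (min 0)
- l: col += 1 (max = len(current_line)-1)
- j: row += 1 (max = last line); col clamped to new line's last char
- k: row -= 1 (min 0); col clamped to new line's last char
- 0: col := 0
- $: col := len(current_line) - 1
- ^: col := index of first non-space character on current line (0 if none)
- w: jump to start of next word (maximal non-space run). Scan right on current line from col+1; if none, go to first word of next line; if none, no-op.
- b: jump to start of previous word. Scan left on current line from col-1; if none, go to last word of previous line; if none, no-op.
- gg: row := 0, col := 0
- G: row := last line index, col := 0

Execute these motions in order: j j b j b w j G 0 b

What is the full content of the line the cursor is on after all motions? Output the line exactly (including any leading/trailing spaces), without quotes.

Answer: nine gold two

Derivation:
After 1 (j): row=1 col=0 char='_'
After 2 (j): row=2 col=0 char='s'
After 3 (b): row=1 col=12 char='r'
After 4 (j): row=2 col=8 char='n'
After 5 (b): row=2 col=6 char='t'
After 6 (w): row=3 col=2 char='s'
After 7 (j): row=4 col=2 char='n'
After 8 (G): row=5 col=0 char='w'
After 9 (0): row=5 col=0 char='w'
After 10 (b): row=4 col=10 char='t'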